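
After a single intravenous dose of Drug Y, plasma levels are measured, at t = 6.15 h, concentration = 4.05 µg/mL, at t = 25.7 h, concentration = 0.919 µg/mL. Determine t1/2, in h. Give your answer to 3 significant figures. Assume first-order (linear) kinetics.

9.14 h

k = ln(C₁/C₂) / (t₂ − t₁) = ln(4.05/0.919) / (25.7 − 6.15)
  = 1.483 / 19.55 = 0.07586 h⁻¹
t½ = ln2 / k = 0.693147 / 0.07586 = 9.137 h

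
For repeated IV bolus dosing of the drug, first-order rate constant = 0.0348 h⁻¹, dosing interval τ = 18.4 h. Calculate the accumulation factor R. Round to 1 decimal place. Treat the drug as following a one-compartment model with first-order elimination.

2.1

e^(−kτ) = e^(−0.03480 × 18.4) = 0.5271
Accumulation ratio R = 1 / (1 − e^(−kτ)) = 1 / (1 − 0.5271) = 2.115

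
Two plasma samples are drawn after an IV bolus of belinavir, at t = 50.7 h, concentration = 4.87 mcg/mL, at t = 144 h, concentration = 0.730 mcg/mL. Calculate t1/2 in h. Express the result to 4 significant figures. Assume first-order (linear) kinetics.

k = ln(C₁/C₂) / (t₂ − t₁) = ln(4.87/0.730) / (144 − 50.7)
  = 1.898 / 93.30 = 0.02034 h⁻¹
t½ = ln2 / k = 0.693147 / 0.02034 = 34.08 h

34.08 h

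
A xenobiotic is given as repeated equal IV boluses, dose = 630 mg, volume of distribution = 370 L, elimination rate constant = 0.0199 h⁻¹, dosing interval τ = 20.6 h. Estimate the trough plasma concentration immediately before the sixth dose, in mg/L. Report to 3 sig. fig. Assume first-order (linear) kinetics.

C₀ per dose = Dose / Vd = 630 / 370 = 1.703 mg/L
Fraction remaining after one interval: r = e^(−kτ) = e^(−0.01990 × 20.6) = 0.6637
Before dose 6, 5 doses have been given (aged 1τ, 2τ, 3τ, 4τ, 5τ).
C_trough = C₀ × (r + r² + … + r^5) = C₀ × r(1−r^5)/(1−r)
        = 1.703 × 0.6637 × (1 − 0.1288) / (1 − 0.6637) = 2.928 mg/L

2.93 mg/L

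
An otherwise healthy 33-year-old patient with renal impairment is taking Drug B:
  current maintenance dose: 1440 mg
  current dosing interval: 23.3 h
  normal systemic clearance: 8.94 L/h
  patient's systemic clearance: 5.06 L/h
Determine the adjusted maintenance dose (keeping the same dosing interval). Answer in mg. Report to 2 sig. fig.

To keep the same average steady-state level, dosing rate must scale with clearance.
CL ratio = 5.06 / 8.94 = 0.5660
New dose (same interval) = 1440 × 0.5660 = 815.0 mg

820 mg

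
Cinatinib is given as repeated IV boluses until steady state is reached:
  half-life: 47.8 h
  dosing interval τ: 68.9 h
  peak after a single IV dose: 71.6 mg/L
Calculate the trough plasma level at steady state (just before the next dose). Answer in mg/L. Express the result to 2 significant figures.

k = ln2 / t½ = 0.693147 / 47.8 = 0.01450 h⁻¹
e^(−kτ) = e^(−0.01450 × 68.9) = 0.3682
Accumulation ratio R = 1 / (1 − e^(−kτ)) = 1 / (1 − 0.3682) = 1.583
Steady-state trough = C₀ × R × e^(−kτ) = 71.6 × 1.583 × 0.3682 = 41.73 mg/L

42 mg/L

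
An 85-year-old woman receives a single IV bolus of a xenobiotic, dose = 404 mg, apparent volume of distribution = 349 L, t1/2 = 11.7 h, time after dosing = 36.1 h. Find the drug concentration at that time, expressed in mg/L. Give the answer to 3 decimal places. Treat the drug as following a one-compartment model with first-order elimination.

C₀ = Dose / Vd = 404.0 / 349 = 1.158 mg/L
k = ln2 / t½ = 0.693147 / 11.7 = 0.05924 h⁻¹
C = C₀ · e^(−k·t) = 1.158 × e^(−0.05924 × 36.1)
  = 1.158 × 0.1178 = 0.1364 mg/L

0.136 mg/L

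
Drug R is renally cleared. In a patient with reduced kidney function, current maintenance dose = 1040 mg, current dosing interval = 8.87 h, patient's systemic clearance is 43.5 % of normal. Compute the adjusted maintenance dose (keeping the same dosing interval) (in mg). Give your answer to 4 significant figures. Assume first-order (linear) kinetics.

452.4 mg

To keep the same average steady-state level, dosing rate must scale with clearance.
CL ratio = 43.5 / 100 = 0.4350
New dose (same interval) = 1040 × 0.4350 = 452.4 mg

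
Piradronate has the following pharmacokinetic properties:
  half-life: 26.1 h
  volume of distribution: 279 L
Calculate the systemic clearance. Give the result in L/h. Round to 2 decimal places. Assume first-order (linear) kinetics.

7.41 L/h

k = ln2 / t½ = 0.693147 / 26.1 = 0.02656 h⁻¹
CL = k × Vd = 0.02656 × 279 = 7.410 L/h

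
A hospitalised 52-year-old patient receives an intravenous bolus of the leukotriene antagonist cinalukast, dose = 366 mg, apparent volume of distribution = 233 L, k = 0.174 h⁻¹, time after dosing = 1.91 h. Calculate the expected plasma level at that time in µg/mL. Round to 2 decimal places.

1.13 µg/mL

C₀ = Dose / Vd = 366.0 / 233 = 1.571 mg/L
C = C₀ · e^(−k·t) = 1.571 × e^(−0.1740 × 1.91)
  = 1.571 × 0.7172 = 1.127 mg/L
(1.127 mg/L = 1.127 µg/mL)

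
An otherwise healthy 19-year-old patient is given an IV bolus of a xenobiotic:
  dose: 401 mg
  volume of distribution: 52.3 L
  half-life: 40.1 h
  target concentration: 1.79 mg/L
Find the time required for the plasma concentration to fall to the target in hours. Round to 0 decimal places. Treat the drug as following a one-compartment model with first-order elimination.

C₀ = Dose / Vd = 401.0 / 52.3 = 7.667 mg/L
k = ln2 / t½ = 0.693147 / 40.1 = 0.01729 h⁻¹
t = ln(C₀ / C) / k = ln(7.667 / 1.79) / 0.01729
  = ln(4.283) / 0.01729 = 1.455 / 0.01729 = 84.15 h

84 h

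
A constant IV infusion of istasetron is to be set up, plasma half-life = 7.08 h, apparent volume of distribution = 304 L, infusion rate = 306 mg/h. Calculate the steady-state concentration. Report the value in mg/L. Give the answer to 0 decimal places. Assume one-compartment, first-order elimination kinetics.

k = ln2 / t½ = 0.693147 / 7.08 = 0.09790 h⁻¹
CL = k × Vd = 0.09790 × 304 = 29.76 L/h
At steady state Css = R₀ / CL = 306 / 29.76 = 10.28 mg/L

10 mg/L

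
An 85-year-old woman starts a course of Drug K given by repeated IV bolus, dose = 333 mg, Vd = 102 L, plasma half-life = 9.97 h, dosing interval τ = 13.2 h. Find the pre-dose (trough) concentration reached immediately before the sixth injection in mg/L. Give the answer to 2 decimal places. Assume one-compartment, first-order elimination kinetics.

C₀ per dose = Dose / Vd = 333 / 102 = 3.265 mg/L
k = ln2 / t½ = 0.693147 / 9.97 = 0.06952 h⁻¹
Fraction remaining after one interval: r = e^(−kτ) = e^(−0.06952 × 13.2) = 0.3995
Before dose 6, 5 doses have been given (aged 1τ, 2τ, 3τ, 4τ, 5τ).
C_trough = C₀ × (r + r² + … + r^5) = C₀ × r(1−r^5)/(1−r)
        = 3.265 × 0.3995 × (1 − 0.01018) / (1 − 0.3995) = 2.150 mg/L

2.15 mg/L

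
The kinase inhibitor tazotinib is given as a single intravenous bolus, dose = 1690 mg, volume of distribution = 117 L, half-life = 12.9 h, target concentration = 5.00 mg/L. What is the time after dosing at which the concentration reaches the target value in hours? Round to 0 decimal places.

C₀ = Dose / Vd = 1690 / 117 = 14.44 mg/L
k = ln2 / t½ = 0.693147 / 12.9 = 0.05373 h⁻¹
t = ln(C₀ / C) / k = ln(14.44 / 5.00) / 0.05373
  = ln(2.888) / 0.05373 = 1.061 / 0.05373 = 19.75 h

20 h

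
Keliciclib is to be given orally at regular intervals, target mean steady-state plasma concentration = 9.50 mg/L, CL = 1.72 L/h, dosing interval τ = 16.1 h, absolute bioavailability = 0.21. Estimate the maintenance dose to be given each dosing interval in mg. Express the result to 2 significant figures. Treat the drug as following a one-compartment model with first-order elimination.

At steady state, F × (Dose/τ) = Css × CL.
Dose = Css × CL × τ / F = 9.50 × 1.720 × 16.1 / 0.21 = 1253 mg

1300 mg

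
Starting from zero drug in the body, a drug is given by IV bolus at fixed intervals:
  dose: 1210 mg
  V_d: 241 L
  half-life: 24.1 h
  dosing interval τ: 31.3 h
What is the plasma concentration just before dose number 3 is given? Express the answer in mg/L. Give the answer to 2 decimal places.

C₀ per dose = Dose / Vd = 1210 / 241 = 5.021 mg/L
k = ln2 / t½ = 0.693147 / 24.1 = 0.02876 h⁻¹
Fraction remaining after one interval: r = e^(−kτ) = e^(−0.02876 × 31.3) = 0.4065
Before dose 3, 2 doses have been given (aged 1τ, 2τ).
C_trough = C₀ × (r + r²) = 5.021 × (0.4065 + 0.1652) = 2.871 mg/L

2.87 mg/L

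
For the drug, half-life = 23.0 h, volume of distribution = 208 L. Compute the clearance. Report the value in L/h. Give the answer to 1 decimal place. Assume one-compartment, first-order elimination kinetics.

6.3 L/h

k = ln2 / t½ = 0.693147 / 23.0 = 0.03014 h⁻¹
CL = k × Vd = 0.03014 × 208 = 6.269 L/h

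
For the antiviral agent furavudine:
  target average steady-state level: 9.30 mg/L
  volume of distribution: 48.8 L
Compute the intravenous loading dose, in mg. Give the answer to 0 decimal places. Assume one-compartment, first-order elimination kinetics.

LD = Css × Vd = 9.30 × 48.8 = 453.8 mg

454 mg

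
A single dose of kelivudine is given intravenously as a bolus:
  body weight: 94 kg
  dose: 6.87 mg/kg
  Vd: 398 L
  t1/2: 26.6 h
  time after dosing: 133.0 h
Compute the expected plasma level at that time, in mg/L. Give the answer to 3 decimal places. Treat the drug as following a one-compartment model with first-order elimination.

Total dose = 6.87 × 94 = 645.8 mg
C₀ = Dose / Vd = 645.8 / 398 = 1.623 mg/L
k = ln2 / t½ = 0.693147 / 26.6 = 0.02606 h⁻¹
t / t½ = 133.0 / 26.6 = 5 half-lives
C = C₀ × (1/2)^5 = 1.623 × 0.03125 = 0.05072 mg/L

0.051 mg/L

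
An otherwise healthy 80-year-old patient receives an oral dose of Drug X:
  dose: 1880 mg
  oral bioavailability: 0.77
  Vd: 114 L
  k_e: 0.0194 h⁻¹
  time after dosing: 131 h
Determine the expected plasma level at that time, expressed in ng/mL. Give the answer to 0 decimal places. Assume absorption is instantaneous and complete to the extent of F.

1000 ng/mL

Amount reaching circulation = F × Dose = 0.77 × 1880 = 1448 mg
C₀ = F·Dose / Vd = 1448 / 114 = 12.70 mg/L
C = C₀ · e^(−k·t) = 12.70 × e^(−0.01940 × 131)
  = 12.70 × 0.07876 = 1.000 mg/L
Convert: 1.000 mg/L × 1000 = 1000 ng/mL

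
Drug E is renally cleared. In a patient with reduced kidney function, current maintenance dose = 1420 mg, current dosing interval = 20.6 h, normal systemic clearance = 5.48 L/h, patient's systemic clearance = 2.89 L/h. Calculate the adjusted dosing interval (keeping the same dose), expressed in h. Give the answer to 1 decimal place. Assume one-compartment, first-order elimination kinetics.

39.1 h

To keep the same average steady-state level, dosing rate must scale with clearance.
CL ratio = 2.89 / 5.48 = 0.5274
New interval (same dose) = 20.6 / 0.5274 = 39.06 h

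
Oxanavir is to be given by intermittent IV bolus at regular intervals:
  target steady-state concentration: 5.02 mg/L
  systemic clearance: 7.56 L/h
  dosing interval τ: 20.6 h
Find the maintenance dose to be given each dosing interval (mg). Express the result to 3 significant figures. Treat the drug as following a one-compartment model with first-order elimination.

At steady state, Dose/τ = Css × CL.
Dose = Css × CL × τ = 5.02 × 7.560 × 20.6 = 781.8 mg

782 mg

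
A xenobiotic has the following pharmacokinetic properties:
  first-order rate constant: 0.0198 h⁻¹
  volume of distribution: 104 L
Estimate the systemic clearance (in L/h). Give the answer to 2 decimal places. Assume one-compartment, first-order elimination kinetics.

2.06 L/h

CL = k × Vd = 0.0198 × 104 = 2.059 L/h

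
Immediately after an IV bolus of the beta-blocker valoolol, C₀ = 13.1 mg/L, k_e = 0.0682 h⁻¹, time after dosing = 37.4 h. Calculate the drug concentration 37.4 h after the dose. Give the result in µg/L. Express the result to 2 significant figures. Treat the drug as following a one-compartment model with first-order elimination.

1000 µg/L

C = C₀ · e^(−k·t) = 13.10 × e^(−0.06820 × 37.4)
  = 13.10 × 0.07803 = 1.022 mg/L
Convert: 1.022 mg/L × 1000 = 1022 µg/L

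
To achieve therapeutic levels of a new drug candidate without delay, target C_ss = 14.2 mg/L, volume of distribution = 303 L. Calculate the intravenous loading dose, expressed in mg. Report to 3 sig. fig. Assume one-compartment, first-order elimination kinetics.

4300 mg

LD = Css × Vd = 14.2 × 303 = 4303 mg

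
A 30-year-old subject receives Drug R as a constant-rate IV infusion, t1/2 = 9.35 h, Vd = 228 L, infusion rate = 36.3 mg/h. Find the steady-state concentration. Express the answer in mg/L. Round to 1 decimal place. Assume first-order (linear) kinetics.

k = ln2 / t½ = 0.693147 / 9.35 = 0.07413 h⁻¹
CL = k × Vd = 0.07413 × 228 = 16.90 L/h
At steady state Css = R₀ / CL = 36.3 / 16.90 = 2.148 mg/L

2.1 mg/L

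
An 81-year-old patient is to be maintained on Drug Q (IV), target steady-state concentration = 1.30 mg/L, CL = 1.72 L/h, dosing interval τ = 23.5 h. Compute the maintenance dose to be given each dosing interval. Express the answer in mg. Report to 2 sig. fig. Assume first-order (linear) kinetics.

53 mg

At steady state, Dose/τ = Css × CL.
Dose = Css × CL × τ = 1.30 × 1.720 × 23.5 = 52.55 mg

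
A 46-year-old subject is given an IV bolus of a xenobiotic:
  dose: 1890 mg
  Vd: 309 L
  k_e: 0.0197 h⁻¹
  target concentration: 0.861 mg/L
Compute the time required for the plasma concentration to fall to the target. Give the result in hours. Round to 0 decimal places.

100 h

C₀ = Dose / Vd = 1890 / 309 = 6.117 mg/L
t = ln(C₀ / C) / k = ln(6.117 / 0.861) / 0.01970
  = ln(7.105) / 0.01970 = 1.961 / 0.01970 = 99.54 h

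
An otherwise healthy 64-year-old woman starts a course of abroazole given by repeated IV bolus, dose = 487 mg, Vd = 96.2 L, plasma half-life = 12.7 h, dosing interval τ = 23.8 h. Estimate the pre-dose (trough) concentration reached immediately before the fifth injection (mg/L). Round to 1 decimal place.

1.9 mg/L

C₀ per dose = Dose / Vd = 487 / 96.2 = 5.062 mg/L
k = ln2 / t½ = 0.693147 / 12.7 = 0.05458 h⁻¹
Fraction remaining after one interval: r = e^(−kτ) = e^(−0.05458 × 23.8) = 0.2728
Before dose 5, 4 doses have been given (aged 1τ, 2τ, 3τ, 4τ).
C_trough = C₀ × (r + r² + … + r^4) = C₀ × r(1−r^4)/(1−r)
        = 5.062 × 0.2728 × (1 − 0.005538) / (1 − 0.2728) = 1.888 mg/L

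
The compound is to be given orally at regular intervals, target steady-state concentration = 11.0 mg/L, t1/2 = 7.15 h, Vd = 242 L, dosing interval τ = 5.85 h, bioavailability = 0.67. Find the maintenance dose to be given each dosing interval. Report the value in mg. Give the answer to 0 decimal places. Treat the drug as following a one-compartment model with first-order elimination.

2253 mg

k = ln2 / t½ = 0.693147 / 7.15 = 0.09694 h⁻¹
CL = k × Vd = 0.09694 × 242 = 23.46 L/h
At steady state, F × (Dose/τ) = Css × CL.
Dose = Css × CL × τ / F = 11.0 × 23.46 × 5.85 / 0.67 = 2253 mg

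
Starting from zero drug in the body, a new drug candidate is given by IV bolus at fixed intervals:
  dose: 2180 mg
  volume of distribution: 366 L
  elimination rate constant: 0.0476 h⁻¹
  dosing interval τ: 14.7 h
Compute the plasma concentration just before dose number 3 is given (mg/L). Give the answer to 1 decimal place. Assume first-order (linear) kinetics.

4.4 mg/L

C₀ per dose = Dose / Vd = 2180 / 366 = 5.956 mg/L
Fraction remaining after one interval: r = e^(−kτ) = e^(−0.04760 × 14.7) = 0.4967
Before dose 3, 2 doses have been given (aged 1τ, 2τ).
C_trough = C₀ × (r + r²) = 5.956 × (0.4967 + 0.2467) = 4.428 mg/L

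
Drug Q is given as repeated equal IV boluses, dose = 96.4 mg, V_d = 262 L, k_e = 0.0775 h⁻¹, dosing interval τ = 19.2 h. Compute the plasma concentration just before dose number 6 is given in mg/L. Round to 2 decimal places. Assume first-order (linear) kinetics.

C₀ per dose = Dose / Vd = 96.4 / 262 = 0.3679 mg/L
Fraction remaining after one interval: r = e^(−kτ) = e^(−0.07750 × 19.2) = 0.2258
Before dose 6, 5 doses have been given (aged 1τ, 2τ, 3τ, 4τ, 5τ).
C_trough = C₀ × (r + r² + … + r^5) = C₀ × r(1−r^5)/(1−r)
        = 0.3679 × 0.2258 × (1 − 0.0005870) / (1 − 0.2258) = 0.1072 mg/L

0.11 mg/L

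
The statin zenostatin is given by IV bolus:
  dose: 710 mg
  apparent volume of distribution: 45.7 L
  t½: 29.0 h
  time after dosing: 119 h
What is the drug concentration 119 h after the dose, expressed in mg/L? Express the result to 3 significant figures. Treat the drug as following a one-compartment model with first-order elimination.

C₀ = Dose / Vd = 710.0 / 45.7 = 15.54 mg/L
k = ln2 / t½ = 0.693147 / 29.0 = 0.02390 h⁻¹
C = C₀ · e^(−k·t) = 15.54 × e^(−0.02390 × 119)
  = 15.54 × 0.05819 = 0.9043 mg/L

0.904 mg/L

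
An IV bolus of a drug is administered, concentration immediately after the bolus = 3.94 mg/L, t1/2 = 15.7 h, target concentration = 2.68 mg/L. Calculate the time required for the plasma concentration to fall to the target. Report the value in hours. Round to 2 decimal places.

8.73 h

k = ln2 / t½ = 0.693147 / 15.7 = 0.04415 h⁻¹
t = ln(C₀ / C) / k = ln(3.940 / 2.68) / 0.04415
  = ln(1.470) / 0.04415 = 0.3853 / 0.04415 = 8.727 h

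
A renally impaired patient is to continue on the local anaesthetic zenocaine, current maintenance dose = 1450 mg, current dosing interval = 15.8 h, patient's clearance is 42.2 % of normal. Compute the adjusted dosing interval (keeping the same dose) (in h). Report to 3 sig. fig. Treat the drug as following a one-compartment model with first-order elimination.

To keep the same average steady-state level, dosing rate must scale with clearance.
CL ratio = 42.2 / 100 = 0.4220
New interval (same dose) = 15.8 / 0.4220 = 37.44 h

37.4 h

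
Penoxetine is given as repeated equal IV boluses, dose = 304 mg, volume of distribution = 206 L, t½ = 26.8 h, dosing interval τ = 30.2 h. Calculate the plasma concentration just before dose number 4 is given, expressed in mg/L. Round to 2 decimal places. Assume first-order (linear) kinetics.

1.13 mg/L

C₀ per dose = Dose / Vd = 304 / 206 = 1.476 mg/L
k = ln2 / t½ = 0.693147 / 26.8 = 0.02586 h⁻¹
Fraction remaining after one interval: r = e^(−kτ) = e^(−0.02586 × 30.2) = 0.4580
Before dose 4, 3 doses have been given (aged 1τ, 2τ, 3τ).
C_trough = C₀ × (r + r² + … + r^3) = C₀ × r(1−r^3)/(1−r)
        = 1.476 × 0.4580 × (1 − 0.09607) / (1 − 0.4580) = 1.127 mg/L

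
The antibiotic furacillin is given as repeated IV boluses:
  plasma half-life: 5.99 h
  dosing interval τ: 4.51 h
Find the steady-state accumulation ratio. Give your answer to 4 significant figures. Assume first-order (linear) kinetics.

2.459

k = ln2 / t½ = 0.693147 / 5.99 = 0.1157 h⁻¹
e^(−kτ) = e^(−0.1157 × 4.51) = 0.5934
Accumulation ratio R = 1 / (1 − e^(−kτ)) = 1 / (1 − 0.5934) = 2.459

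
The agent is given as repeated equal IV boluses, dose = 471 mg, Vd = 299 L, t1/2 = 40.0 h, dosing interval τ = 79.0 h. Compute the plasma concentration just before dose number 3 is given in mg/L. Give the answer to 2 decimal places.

0.50 mg/L

C₀ per dose = Dose / Vd = 471 / 299 = 1.575 mg/L
k = ln2 / t½ = 0.693147 / 40.0 = 0.01733 h⁻¹
Fraction remaining after one interval: r = e^(−kτ) = e^(−0.01733 × 79.0) = 0.2543
Before dose 3, 2 doses have been given (aged 1τ, 2τ).
C_trough = C₀ × (r + r²) = 1.575 × (0.2543 + 0.06467) = 0.5024 mg/L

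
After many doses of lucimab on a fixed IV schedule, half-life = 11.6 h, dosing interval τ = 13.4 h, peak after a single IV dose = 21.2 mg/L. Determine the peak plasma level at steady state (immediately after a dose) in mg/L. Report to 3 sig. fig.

38.5 mg/L

k = ln2 / t½ = 0.693147 / 11.6 = 0.05975 h⁻¹
e^(−kτ) = e^(−0.05975 × 13.4) = 0.4490
Accumulation ratio R = 1 / (1 − e^(−kτ)) = 1 / (1 − 0.4490) = 1.815
Steady-state peak = C₀ × R = 21.2 × 1.815 = 38.48 mg/L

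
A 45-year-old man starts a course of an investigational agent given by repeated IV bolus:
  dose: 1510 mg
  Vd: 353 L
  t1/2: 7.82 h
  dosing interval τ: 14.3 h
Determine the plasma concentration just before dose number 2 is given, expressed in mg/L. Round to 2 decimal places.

1.20 mg/L

C₀ per dose = Dose / Vd = 1510 / 353 = 4.278 mg/L
k = ln2 / t½ = 0.693147 / 7.82 = 0.08864 h⁻¹
Fraction remaining after one interval: r = e^(−kτ) = e^(−0.08864 × 14.3) = 0.2815
Before dose 2, 1 dose has been given (aged 1τ).
C_trough = C₀ × r = 4.278 × 0.2815 = 1.204 mg/L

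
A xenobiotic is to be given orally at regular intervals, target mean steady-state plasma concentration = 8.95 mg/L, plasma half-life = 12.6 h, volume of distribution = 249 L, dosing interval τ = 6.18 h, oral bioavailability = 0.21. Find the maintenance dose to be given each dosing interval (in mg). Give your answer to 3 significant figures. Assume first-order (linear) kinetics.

k = ln2 / t½ = 0.693147 / 12.6 = 0.05501 h⁻¹
CL = k × Vd = 0.05501 × 249 = 13.70 L/h
At steady state, F × (Dose/τ) = Css × CL.
Dose = Css × CL × τ / F = 8.95 × 13.70 × 6.18 / 0.21 = 3608 mg

3610 mg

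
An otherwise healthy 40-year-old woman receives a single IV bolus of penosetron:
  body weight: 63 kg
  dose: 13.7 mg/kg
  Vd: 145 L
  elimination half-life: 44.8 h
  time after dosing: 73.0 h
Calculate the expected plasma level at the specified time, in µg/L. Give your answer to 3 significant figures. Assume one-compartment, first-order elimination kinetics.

1920 µg/L

Total dose = 13.7 × 63 = 863.1 mg
C₀ = Dose / Vd = 863.1 / 145 = 5.952 mg/L
k = ln2 / t½ = 0.693147 / 44.8 = 0.01547 h⁻¹
C = C₀ · e^(−k·t) = 5.952 × e^(−0.01547 × 73.0)
  = 5.952 × 0.3233 = 1.924 mg/L
Convert: 1.924 mg/L × 1000 = 1924 µg/L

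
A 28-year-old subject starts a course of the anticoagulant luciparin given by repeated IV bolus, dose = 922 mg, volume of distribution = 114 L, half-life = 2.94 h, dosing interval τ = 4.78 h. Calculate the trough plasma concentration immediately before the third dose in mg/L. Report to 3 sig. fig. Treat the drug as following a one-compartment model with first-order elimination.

3.47 mg/L

C₀ per dose = Dose / Vd = 922 / 114 = 8.088 mg/L
k = ln2 / t½ = 0.693147 / 2.94 = 0.2358 h⁻¹
Fraction remaining after one interval: r = e^(−kτ) = e^(−0.2358 × 4.78) = 0.3240
Before dose 3, 2 doses have been given (aged 1τ, 2τ).
C_trough = C₀ × (r + r²) = 8.088 × (0.3240 + 0.1050) = 3.470 mg/L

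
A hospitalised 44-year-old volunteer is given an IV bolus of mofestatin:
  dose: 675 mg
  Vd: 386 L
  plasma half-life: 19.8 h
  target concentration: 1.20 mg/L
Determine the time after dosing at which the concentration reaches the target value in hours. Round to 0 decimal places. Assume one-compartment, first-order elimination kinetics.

11 h

C₀ = Dose / Vd = 675.0 / 386 = 1.749 mg/L
k = ln2 / t½ = 0.693147 / 19.8 = 0.03501 h⁻¹
t = ln(C₀ / C) / k = ln(1.749 / 1.20) / 0.03501
  = ln(1.458) / 0.03501 = 0.3771 / 0.03501 = 10.77 h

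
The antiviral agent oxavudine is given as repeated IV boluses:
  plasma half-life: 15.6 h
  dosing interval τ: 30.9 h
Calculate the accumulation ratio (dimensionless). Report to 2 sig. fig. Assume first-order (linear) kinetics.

1.3

k = ln2 / t½ = 0.693147 / 15.6 = 0.04443 h⁻¹
e^(−kτ) = e^(−0.04443 × 30.9) = 0.2534
Accumulation ratio R = 1 / (1 − e^(−kτ)) = 1 / (1 − 0.2534) = 1.339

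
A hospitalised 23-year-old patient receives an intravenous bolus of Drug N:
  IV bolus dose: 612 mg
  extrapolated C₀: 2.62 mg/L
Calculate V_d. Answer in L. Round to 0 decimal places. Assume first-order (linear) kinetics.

234 L

Vd = Dose / C₀ = 612.0 / 2.62 = 233.6 L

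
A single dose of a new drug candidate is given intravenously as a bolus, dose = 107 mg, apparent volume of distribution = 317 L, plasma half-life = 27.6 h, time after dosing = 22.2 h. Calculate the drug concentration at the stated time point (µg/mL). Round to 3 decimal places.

0.193 µg/mL

C₀ = Dose / Vd = 107.0 / 317 = 0.3375 mg/L
k = ln2 / t½ = 0.693147 / 27.6 = 0.02511 h⁻¹
C = C₀ · e^(−k·t) = 0.3375 × e^(−0.02511 × 22.2)
  = 0.3375 × 0.5727 = 0.1933 mg/L
(0.1933 mg/L = 0.1933 µg/mL)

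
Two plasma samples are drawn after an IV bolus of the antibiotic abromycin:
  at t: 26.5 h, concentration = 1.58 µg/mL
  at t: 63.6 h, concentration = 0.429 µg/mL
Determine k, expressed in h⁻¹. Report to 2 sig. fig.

0.035 h⁻¹

k = ln(C₁/C₂) / (t₂ − t₁) = ln(1.58/0.429) / (63.6 − 26.5)
  = 1.304 / 37.10 = 0.03515 h⁻¹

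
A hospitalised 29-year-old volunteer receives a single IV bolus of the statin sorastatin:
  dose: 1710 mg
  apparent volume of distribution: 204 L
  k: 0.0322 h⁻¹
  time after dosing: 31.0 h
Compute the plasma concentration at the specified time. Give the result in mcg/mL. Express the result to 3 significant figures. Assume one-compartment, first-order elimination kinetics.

C₀ = Dose / Vd = 1710 / 204 = 8.382 mg/L
C = C₀ · e^(−k·t) = 8.382 × e^(−0.03220 × 31.0)
  = 8.382 × 0.3685 = 3.089 mg/L
(3.089 mg/L = 3.089 mcg/mL)

3.09 mcg/mL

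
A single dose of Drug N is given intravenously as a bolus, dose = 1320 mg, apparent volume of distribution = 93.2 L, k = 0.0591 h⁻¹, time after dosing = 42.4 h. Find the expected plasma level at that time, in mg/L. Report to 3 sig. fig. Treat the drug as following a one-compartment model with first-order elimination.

1.16 mg/L

C₀ = Dose / Vd = 1320 / 93.2 = 14.16 mg/L
C = C₀ · e^(−k·t) = 14.16 × e^(−0.05910 × 42.4)
  = 14.16 × 0.08161 = 1.156 mg/L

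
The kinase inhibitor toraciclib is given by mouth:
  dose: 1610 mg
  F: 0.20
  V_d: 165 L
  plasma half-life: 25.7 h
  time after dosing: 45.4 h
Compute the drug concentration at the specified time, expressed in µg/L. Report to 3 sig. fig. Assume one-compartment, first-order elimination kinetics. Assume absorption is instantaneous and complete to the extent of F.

574 µg/L

Amount reaching circulation = F × Dose = 0.20 × 1610 = 322.0 mg
C₀ = F·Dose / Vd = 322.0 / 165 = 1.952 mg/L
k = ln2 / t½ = 0.693147 / 25.7 = 0.02697 h⁻¹
C = C₀ · e^(−k·t) = 1.952 × e^(−0.02697 × 45.4)
  = 1.952 × 0.2939 = 0.5737 mg/L
Convert: 0.5737 mg/L × 1000 = 573.7 µg/L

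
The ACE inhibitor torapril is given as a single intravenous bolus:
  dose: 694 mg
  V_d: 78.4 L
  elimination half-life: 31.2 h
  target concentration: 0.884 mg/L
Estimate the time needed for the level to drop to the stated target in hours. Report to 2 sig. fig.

100 h

C₀ = Dose / Vd = 694.0 / 78.4 = 8.852 mg/L
k = ln2 / t½ = 0.693147 / 31.2 = 0.02222 h⁻¹
t = ln(C₀ / C) / k = ln(8.852 / 0.884) / 0.02222
  = ln(10.01) / 0.02222 = 2.304 / 0.02222 = 103.7 h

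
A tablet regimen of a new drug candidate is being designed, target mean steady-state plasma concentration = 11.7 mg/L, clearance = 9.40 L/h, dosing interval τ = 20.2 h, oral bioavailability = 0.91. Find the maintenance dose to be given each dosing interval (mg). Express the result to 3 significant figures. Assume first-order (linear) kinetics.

At steady state, F × (Dose/τ) = Css × CL.
Dose = Css × CL × τ / F = 11.7 × 9.400 × 20.2 / 0.91 = 2441 mg

2440 mg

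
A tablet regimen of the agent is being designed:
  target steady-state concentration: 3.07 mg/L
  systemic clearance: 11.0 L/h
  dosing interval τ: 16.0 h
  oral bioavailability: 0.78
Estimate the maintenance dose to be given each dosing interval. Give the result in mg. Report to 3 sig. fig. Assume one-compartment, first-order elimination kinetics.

At steady state, F × (Dose/τ) = Css × CL.
Dose = Css × CL × τ / F = 3.07 × 11.00 × 16.0 / 0.78 = 692.7 mg

693 mg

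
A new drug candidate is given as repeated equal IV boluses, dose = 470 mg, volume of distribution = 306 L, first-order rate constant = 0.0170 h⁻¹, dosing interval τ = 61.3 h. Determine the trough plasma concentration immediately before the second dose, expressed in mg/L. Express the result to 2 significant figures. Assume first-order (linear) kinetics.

C₀ per dose = Dose / Vd = 470 / 306 = 1.536 mg/L
Fraction remaining after one interval: r = e^(−kτ) = e^(−0.01700 × 61.3) = 0.3527
Before dose 2, 1 dose has been given (aged 1τ).
C_trough = C₀ × r = 1.536 × 0.3527 = 0.5417 mg/L

0.54 mg/L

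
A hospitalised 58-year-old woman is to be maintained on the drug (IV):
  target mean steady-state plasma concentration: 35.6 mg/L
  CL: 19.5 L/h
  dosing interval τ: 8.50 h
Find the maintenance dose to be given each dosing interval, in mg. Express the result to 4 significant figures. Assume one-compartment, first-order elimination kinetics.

5901 mg

At steady state, Dose/τ = Css × CL.
Dose = Css × CL × τ = 35.6 × 19.50 × 8.50 = 5901 mg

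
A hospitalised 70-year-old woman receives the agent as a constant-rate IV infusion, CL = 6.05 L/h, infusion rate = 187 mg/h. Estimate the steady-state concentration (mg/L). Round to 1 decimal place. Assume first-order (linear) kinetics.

30.9 mg/L

At steady state Css = R₀ / CL = 187 / 6.050 = 30.91 mg/L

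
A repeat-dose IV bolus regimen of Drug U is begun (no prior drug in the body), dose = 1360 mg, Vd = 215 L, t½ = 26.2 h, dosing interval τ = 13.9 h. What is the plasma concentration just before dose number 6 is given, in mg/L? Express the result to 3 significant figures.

C₀ per dose = Dose / Vd = 1360 / 215 = 6.326 mg/L
k = ln2 / t½ = 0.693147 / 26.2 = 0.02646 h⁻¹
Fraction remaining after one interval: r = e^(−kτ) = e^(−0.02646 × 13.9) = 0.6923
Before dose 6, 5 doses have been given (aged 1τ, 2τ, 3τ, 4τ, 5τ).
C_trough = C₀ × (r + r² + … + r^5) = C₀ × r(1−r^5)/(1−r)
        = 6.326 × 0.6923 × (1 − 0.1590) / (1 − 0.6923) = 11.97 mg/L

12.0 mg/L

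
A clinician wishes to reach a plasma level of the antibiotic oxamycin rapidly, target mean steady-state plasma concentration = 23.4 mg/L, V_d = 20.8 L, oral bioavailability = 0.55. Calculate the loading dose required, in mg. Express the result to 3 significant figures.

885 mg

LD = Css × Vd / F = 23.4 × 20.8 / 0.55 = 884.9 mg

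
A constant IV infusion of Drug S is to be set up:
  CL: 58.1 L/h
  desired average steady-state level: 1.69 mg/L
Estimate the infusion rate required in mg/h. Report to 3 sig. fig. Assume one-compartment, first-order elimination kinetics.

At steady state, infusion rate R₀ = Css × CL = 1.69 × 58.10 = 98.19 mg/h

98.2 mg/h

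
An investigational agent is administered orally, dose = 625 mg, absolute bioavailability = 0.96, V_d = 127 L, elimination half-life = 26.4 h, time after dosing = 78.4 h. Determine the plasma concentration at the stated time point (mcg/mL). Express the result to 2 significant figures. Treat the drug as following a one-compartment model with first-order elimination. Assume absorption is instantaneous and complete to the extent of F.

Amount reaching circulation = F × Dose = 0.96 × 625.0 = 600.0 mg
C₀ = F·Dose / Vd = 600.0 / 127 = 4.724 mg/L
k = ln2 / t½ = 0.693147 / 26.4 = 0.02626 h⁻¹
C = C₀ · e^(−k·t) = 4.724 × e^(−0.02626 × 78.4)
  = 4.724 × 0.1276 = 0.6028 mg/L
(0.6028 mg/L = 0.6028 mcg/mL)

0.60 mcg/mL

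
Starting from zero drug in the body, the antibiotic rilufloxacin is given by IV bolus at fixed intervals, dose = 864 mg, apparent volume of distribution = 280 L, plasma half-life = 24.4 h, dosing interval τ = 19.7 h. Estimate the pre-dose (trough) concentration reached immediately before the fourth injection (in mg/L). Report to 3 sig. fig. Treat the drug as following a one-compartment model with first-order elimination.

3.35 mg/L

C₀ per dose = Dose / Vd = 864 / 280 = 3.086 mg/L
k = ln2 / t½ = 0.693147 / 24.4 = 0.02841 h⁻¹
Fraction remaining after one interval: r = e^(−kτ) = e^(−0.02841 × 19.7) = 0.5714
Before dose 4, 3 doses have been given (aged 1τ, 2τ, 3τ).
C_trough = C₀ × (r + r² + … + r^3) = C₀ × r(1−r^3)/(1−r)
        = 3.086 × 0.5714 × (1 − 0.1866) / (1 − 0.5714) = 3.346 mg/L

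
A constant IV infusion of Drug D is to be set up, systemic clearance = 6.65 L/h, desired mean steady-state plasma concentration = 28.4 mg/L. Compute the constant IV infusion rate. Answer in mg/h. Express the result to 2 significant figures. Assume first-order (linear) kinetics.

At steady state, infusion rate R₀ = Css × CL = 28.4 × 6.650 = 188.9 mg/h

190 mg/h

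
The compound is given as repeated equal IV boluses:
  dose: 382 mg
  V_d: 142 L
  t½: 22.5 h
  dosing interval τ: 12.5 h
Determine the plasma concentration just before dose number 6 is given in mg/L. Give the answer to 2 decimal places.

4.89 mg/L

C₀ per dose = Dose / Vd = 382 / 142 = 2.690 mg/L
k = ln2 / t½ = 0.693147 / 22.5 = 0.03081 h⁻¹
Fraction remaining after one interval: r = e^(−kτ) = e^(−0.03081 × 12.5) = 0.6804
Before dose 6, 5 doses have been given (aged 1τ, 2τ, 3τ, 4τ, 5τ).
C_trough = C₀ × (r + r² + … + r^5) = C₀ × r(1−r^5)/(1−r)
        = 2.690 × 0.6804 × (1 − 0.1458) / (1 − 0.6804) = 4.892 mg/L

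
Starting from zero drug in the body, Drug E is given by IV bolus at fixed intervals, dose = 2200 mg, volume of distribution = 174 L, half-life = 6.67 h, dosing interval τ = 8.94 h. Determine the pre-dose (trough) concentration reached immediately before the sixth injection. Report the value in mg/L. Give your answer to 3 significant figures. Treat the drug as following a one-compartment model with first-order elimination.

8.17 mg/L

C₀ per dose = Dose / Vd = 2200 / 174 = 12.64 mg/L
k = ln2 / t½ = 0.693147 / 6.67 = 0.1039 h⁻¹
Fraction remaining after one interval: r = e^(−kτ) = e^(−0.1039 × 8.94) = 0.3950
Before dose 6, 5 doses have been given (aged 1τ, 2τ, 3τ, 4τ, 5τ).
C_trough = C₀ × (r + r² + … + r^5) = C₀ × r(1−r^5)/(1−r)
        = 12.64 × 0.3950 × (1 − 0.009616) / (1 − 0.3950) = 8.173 mg/L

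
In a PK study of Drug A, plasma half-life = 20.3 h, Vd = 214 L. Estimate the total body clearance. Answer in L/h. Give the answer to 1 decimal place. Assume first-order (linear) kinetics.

k = ln2 / t½ = 0.693147 / 20.3 = 0.03415 h⁻¹
CL = k × Vd = 0.03415 × 214 = 7.308 L/h

7.3 L/h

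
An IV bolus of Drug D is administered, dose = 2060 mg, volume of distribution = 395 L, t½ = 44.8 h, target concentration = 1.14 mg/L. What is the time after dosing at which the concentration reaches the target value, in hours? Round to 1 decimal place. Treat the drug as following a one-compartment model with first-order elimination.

C₀ = Dose / Vd = 2060 / 395 = 5.215 mg/L
k = ln2 / t½ = 0.693147 / 44.8 = 0.01547 h⁻¹
t = ln(C₀ / C) / k = ln(5.215 / 1.14) / 0.01547
  = ln(4.575) / 0.01547 = 1.521 / 0.01547 = 98.32 h

98.3 h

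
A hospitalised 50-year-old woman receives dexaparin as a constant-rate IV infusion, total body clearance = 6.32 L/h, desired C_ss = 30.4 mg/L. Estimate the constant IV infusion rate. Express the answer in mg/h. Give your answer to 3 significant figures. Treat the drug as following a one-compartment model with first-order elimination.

At steady state, infusion rate R₀ = Css × CL = 30.4 × 6.320 = 192.1 mg/h

192 mg/h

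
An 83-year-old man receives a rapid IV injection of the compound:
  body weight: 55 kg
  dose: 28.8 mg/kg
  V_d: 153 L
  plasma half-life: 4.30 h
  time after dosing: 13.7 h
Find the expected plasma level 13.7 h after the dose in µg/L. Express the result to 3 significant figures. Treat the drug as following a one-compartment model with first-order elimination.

Total dose = 28.8 × 55 = 1584 mg
C₀ = Dose / Vd = 1584 / 153 = 10.35 mg/L
k = ln2 / t½ = 0.693147 / 4.30 = 0.1612 h⁻¹
C = C₀ · e^(−k·t) = 10.35 × e^(−0.1612 × 13.7)
  = 10.35 × 0.1099 = 1.137 mg/L
Convert: 1.137 mg/L × 1000 = 1137 µg/L

1140 µg/L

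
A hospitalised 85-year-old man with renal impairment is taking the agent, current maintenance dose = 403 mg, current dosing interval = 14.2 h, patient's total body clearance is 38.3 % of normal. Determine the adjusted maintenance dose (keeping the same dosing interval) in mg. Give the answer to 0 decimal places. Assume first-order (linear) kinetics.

To keep the same average steady-state level, dosing rate must scale with clearance.
CL ratio = 38.3 / 100 = 0.3830
New dose (same interval) = 403 × 0.3830 = 154.3 mg

154 mg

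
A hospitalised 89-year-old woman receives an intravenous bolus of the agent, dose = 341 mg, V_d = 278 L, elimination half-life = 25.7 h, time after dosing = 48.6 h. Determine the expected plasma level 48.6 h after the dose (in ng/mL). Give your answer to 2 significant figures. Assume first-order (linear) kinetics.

C₀ = Dose / Vd = 341.0 / 278 = 1.227 mg/L
k = ln2 / t½ = 0.693147 / 25.7 = 0.02697 h⁻¹
C = C₀ · e^(−k·t) = 1.227 × e^(−0.02697 × 48.6)
  = 1.227 × 0.2696 = 0.3308 mg/L
Convert: 0.3308 mg/L × 1000 = 330.8 ng/mL

330 ng/mL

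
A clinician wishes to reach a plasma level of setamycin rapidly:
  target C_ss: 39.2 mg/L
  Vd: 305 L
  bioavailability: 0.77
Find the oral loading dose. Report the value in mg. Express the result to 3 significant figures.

15500 mg

LD = Css × Vd / F = 39.2 × 305 / 0.77 = 15530 mg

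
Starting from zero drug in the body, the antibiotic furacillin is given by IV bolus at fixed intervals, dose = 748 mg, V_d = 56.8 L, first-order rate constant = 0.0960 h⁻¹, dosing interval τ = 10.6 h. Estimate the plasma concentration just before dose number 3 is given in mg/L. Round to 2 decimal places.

C₀ per dose = Dose / Vd = 748 / 56.8 = 13.17 mg/L
Fraction remaining after one interval: r = e^(−kτ) = e^(−0.09600 × 10.6) = 0.3615
Before dose 3, 2 doses have been given (aged 1τ, 2τ).
C_trough = C₀ × (r + r²) = 13.17 × (0.3615 + 0.1307) = 6.482 mg/L

6.48 mg/L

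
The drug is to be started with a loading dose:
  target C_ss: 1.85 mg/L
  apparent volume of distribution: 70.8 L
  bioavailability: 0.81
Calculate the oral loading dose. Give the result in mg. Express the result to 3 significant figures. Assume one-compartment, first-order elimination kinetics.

162 mg

LD = Css × Vd / F = 1.85 × 70.8 / 0.81 = 161.7 mg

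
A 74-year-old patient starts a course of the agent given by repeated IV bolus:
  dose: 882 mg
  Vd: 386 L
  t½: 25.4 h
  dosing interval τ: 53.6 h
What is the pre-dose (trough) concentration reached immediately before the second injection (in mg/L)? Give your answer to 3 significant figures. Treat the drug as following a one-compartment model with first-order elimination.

C₀ per dose = Dose / Vd = 882 / 386 = 2.285 mg/L
k = ln2 / t½ = 0.693147 / 25.4 = 0.02729 h⁻¹
Fraction remaining after one interval: r = e^(−kτ) = e^(−0.02729 × 53.6) = 0.2316
Before dose 2, 1 dose has been given (aged 1τ).
C_trough = C₀ × r = 2.285 × 0.2316 = 0.5292 mg/L

0.529 mg/L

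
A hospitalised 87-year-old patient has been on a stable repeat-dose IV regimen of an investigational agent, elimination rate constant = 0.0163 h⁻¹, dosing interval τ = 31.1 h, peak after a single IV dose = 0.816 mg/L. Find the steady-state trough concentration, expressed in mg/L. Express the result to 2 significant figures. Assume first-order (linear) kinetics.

1.2 mg/L

e^(−kτ) = e^(−0.01630 × 31.1) = 0.6023
Accumulation ratio R = 1 / (1 − e^(−kτ)) = 1 / (1 − 0.6023) = 2.514
Steady-state trough = C₀ × R × e^(−kτ) = 0.816 × 2.514 × 0.6023 = 1.236 mg/L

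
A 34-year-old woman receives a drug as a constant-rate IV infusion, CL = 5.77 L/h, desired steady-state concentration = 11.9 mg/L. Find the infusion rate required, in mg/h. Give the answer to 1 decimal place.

68.7 mg/h

At steady state, infusion rate R₀ = Css × CL = 11.9 × 5.770 = 68.66 mg/h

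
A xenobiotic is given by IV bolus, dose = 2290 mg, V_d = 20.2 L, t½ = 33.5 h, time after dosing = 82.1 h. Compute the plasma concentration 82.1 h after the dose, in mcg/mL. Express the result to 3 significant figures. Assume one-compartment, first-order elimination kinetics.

C₀ = Dose / Vd = 2290 / 20.2 = 113.4 mg/L
k = ln2 / t½ = 0.693147 / 33.5 = 0.02069 h⁻¹
C = C₀ · e^(−k·t) = 113.4 × e^(−0.02069 × 82.1)
  = 113.4 × 0.1829 = 20.74 mg/L
(20.74 mg/L = 20.74 mcg/mL)

20.7 mcg/mL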